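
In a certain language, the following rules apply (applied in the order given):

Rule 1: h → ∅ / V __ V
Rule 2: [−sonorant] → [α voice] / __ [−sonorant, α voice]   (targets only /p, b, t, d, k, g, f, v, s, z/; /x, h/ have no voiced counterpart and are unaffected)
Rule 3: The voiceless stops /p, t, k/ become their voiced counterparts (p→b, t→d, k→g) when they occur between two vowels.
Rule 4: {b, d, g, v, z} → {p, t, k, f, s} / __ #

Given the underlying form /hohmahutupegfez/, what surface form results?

Rule 1 (intervocalic h-deletion): /h/ occurs between vowels /a/ and /u/, so it deletes. /hohmahutupegfez/ → hohmautupegfez.
Rule 2 (regressive voicing assimilation): /g/ precedes the voiceless obstruent /f/, so it devoices to [k] by assimilation. /hohmautupegfez/ → hohmautupekfez.
Rule 3 (intervocalic voicing): /t/ is a voiceless stop between vowels /u/ and /u/, so it voices to [d]. /p/ is a voiceless stop between vowels /u/ and /e/, so it voices to [b]. /hohmautupekfez/ → hohmaudubekfez.
Rule 4 (final devoicing): /z/ is a voiced obstruent in word-final position, so it devoices to [s]. /hohmaudubekfez/ → hohmaudubekfes.

hohmaudubekfes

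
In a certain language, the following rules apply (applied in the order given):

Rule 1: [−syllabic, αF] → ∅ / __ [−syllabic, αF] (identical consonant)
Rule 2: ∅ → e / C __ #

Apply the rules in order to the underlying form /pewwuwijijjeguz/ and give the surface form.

Rule 1 (degemination): /ww/ is a geminate; the first /w/ deletes. /jj/ is a geminate; the first /j/ deletes. /pewwuwijijjeguz/ → pewuwijijeguz.
Rule 2 (final e-epenthesis): the form ends in the consonant /z/, so [e] is inserted word-finally. /pewuwijijeguz/ → pewuwijijeguze.

pewuwijijeguze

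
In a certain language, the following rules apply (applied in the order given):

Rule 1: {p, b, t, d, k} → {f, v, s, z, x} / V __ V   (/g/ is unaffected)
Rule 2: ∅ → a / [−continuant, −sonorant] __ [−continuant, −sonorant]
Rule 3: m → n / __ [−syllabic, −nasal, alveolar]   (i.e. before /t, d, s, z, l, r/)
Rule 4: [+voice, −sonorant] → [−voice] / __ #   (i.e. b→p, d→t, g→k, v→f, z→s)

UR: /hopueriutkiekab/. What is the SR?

Rule 1 (intervocalic spirantization): /p/ is a stop between vowels /o/ and /u/, so it spirantizes to the fricative [f]. /k/ is a stop between vowels /e/ and /a/, so it spirantizes to the fricative [x]. /hopueriutkiekab/ → hofueriutkiexab.
Rule 2 (stop-cluster a-epenthesis): /t/ and /k/ form a stop–stop cluster, so [a] is inserted between them. /hofueriutkiexab/ → hofueriutakiexab.
Rule 3 (nasal place assimilation): no segment meets the environment; /hofueriutakiexab/ is unchanged.
Rule 4 (final devoicing): /b/ is a voiced obstruent in word-final position, so it devoices to [p]. /hofueriutakiexab/ → hofueriutakiexap.

hofueriutakiexap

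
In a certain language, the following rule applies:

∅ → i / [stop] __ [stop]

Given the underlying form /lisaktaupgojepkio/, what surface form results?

lisakitaupigojepikio

/k/ and /t/ form a stop–stop cluster, so [i] is inserted between them.
/p/ and /g/ form a stop–stop cluster, so [i] is inserted between them.
/p/ and /k/ form a stop–stop cluster, so [i] is inserted between them.
Surface form: [lisakitaupigojepikio].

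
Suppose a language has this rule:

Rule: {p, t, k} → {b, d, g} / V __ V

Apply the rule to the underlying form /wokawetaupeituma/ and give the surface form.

wogawedaubeiduma

/k/ is a voiceless stop between vowels /o/ and /a/, so it voices to [g].
/t/ is a voiceless stop between vowels /e/ and /a/, so it voices to [d].
/p/ is a voiceless stop between vowels /u/ and /e/, so it voices to [b].
/t/ is a voiceless stop between vowels /i/ and /u/, so it voices to [d].
Surface form: [wogawedaubeiduma].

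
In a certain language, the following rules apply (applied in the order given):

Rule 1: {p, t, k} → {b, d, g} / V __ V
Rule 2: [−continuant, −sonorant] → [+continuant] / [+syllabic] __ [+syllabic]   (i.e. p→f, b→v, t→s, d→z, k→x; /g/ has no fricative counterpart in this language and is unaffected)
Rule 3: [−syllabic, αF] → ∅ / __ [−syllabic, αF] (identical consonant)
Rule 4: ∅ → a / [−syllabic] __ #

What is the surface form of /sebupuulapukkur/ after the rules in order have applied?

sevuvuulavukura

Rule 1 (intervocalic voicing): /p/ is a voiceless stop between vowels /u/ and /u/, so it voices to [b]. /p/ is a voiceless stop between vowels /a/ and /u/, so it voices to [b]. /sebupuulapukkur/ → sebubuulabukkur.
Rule 2 (intervocalic spirantization): /b/ is a stop between vowels /e/ and /u/, so it spirantizes to the fricative [v]. /b/ is a stop between vowels /u/ and /u/, so it spirantizes to the fricative [v]. /b/ is a stop between vowels /a/ and /u/, so it spirantizes to the fricative [v]. /sebubuulabukkur/ → sevuvuulavukkur.
Rule 3 (degemination): /kk/ is a geminate; the first /k/ deletes. /sevuvuulavukkur/ → sevuvuulavukur.
Rule 4 (final a-epenthesis): the form ends in the consonant /r/, so [a] is inserted word-finally. /sevuvuulavukur/ → sevuvuulavukura.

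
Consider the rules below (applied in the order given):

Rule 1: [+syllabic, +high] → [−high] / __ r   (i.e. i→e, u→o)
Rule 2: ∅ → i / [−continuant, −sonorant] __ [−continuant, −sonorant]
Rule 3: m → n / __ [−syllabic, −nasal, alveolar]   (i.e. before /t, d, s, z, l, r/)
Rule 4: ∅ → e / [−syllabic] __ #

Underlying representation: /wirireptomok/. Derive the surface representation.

wererepitomoke

Rule 1 (pre-rhotic lowering): /i/ is a high vowel immediately before /r/, so it lowers to [e]. /i/ is a high vowel immediately before /r/, so it lowers to [e]. /wirireptomok/ → werereptomok.
Rule 2 (stop-cluster i-epenthesis): /p/ and /t/ form a stop–stop cluster, so [i] is inserted between them. /werereptomok/ → wererepitomok.
Rule 3 (nasal place assimilation): no segment meets the environment; /wererepitomok/ is unchanged.
Rule 4 (final e-epenthesis): the form ends in the consonant /k/, so [e] is inserted word-finally. /wererepitomok/ → wererepitomoke.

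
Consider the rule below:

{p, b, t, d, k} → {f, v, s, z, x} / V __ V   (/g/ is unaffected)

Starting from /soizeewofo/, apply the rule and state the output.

soizeewofo

No segment of /soizeewofo/ meets the structural description of the rule, so the form surfaces unchanged.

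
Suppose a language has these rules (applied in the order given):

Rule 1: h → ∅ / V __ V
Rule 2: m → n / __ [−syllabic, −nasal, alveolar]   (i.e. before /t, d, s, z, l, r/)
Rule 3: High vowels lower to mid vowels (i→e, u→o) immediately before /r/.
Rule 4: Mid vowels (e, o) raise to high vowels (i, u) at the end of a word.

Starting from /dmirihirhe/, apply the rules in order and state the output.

dmerierhi

Rule 1 (intervocalic h-deletion): /h/ occurs between vowels /i/ and /i/, so it deletes. /dmirihirhe/ → dmiriirhe.
Rule 2 (nasal place assimilation): no segment meets the environment; /dmiriirhe/ is unchanged.
Rule 3 (pre-rhotic lowering): /i/ is a high vowel immediately before /r/, so it lowers to [e]. /i/ is a high vowel immediately before /r/, so it lowers to [e]. /dmiriirhe/ → dmerierhe.
Rule 4 (final vowel raising): /e/ is a mid vowel in word-final position, so it raises to [i]. /dmerierhe/ → dmerierhi.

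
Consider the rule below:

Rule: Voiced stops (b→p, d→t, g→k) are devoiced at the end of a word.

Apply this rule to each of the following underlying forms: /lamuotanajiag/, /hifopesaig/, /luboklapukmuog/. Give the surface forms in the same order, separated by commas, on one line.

lamuotanajiak, hifopesaik, luboklapukmuok

/lamuotanajiag/: /g/ is a voiced stop in word-final position, so it devoices to [k]. → [lamuotanajiak].
/hifopesaig/: /g/ is a voiced stop in word-final position, so it devoices to [k]. → [hifopesaik].
/luboklapukmuog/: /g/ is a voiced stop in word-final position, so it devoices to [k]. → [luboklapukmuok].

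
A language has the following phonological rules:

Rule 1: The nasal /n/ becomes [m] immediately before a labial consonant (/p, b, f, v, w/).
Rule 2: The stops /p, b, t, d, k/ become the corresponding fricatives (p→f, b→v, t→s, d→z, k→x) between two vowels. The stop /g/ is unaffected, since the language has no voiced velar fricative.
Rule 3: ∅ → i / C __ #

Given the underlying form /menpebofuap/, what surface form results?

Rule 1 (nasal place assimilation): /n/ precedes the labial consonant /p/, so it assimilates in place to [m]. /menpebofuap/ → mempebofuap.
Rule 2 (intervocalic spirantization): /b/ is a stop between vowels /e/ and /o/, so it spirantizes to the fricative [v]. /mempebofuap/ → mempevofuap.
Rule 3 (final i-epenthesis): the form ends in the consonant /p/, so [i] is inserted word-finally. /mempevofuap/ → mempevofuapi.

mempevofuapi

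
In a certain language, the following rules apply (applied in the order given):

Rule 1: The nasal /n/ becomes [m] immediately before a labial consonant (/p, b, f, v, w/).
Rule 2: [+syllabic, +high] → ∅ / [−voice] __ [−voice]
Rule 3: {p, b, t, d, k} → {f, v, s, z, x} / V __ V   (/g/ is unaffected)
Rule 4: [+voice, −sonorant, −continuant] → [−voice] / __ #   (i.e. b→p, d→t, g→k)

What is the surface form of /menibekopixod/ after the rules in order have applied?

menivexopxot

Rule 1 (nasal place assimilation): no segment meets the environment; /menibekopixod/ is unchanged.
Rule 2 (high vowel syncope): /i/ is a high vowel flanked by voiceless consonants /p/ and /x/, so it deletes. /menibekopixod/ → menibekopxod.
Rule 3 (intervocalic spirantization): /b/ is a stop between vowels /i/ and /e/, so it spirantizes to the fricative [v]. /k/ is a stop between vowels /e/ and /o/, so it spirantizes to the fricative [x]. /menibekopxod/ → menivexopxod.
Rule 4 (final devoicing): /d/ is a voiced stop in word-final position, so it devoices to [t]. /menivexopxod/ → menivexopxot.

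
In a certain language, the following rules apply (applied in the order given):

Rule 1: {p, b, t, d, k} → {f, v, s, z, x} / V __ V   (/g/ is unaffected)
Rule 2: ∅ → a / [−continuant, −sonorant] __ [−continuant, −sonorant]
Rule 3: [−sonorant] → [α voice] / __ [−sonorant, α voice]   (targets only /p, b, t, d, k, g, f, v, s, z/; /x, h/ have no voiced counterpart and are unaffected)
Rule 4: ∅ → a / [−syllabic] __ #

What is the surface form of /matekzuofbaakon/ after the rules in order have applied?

masegzuovbaaxona

Rule 1 (intervocalic spirantization): /t/ is a stop between vowels /a/ and /e/, so it spirantizes to the fricative [s]. /k/ is a stop between vowels /a/ and /o/, so it spirantizes to the fricative [x]. /matekzuofbaakon/ → masekzuofbaaxon.
Rule 2 (stop-cluster a-epenthesis): no segment meets the environment; /masekzuofbaaxon/ is unchanged.
Rule 3 (regressive voicing assimilation): /k/ precedes the voiced obstruent /z/, so it voices to [g] by assimilation. /f/ precedes the voiced obstruent /b/, so it voices to [v] by assimilation. /masekzuofbaaxon/ → masegzuovbaaxon.
Rule 4 (final a-epenthesis): the form ends in the consonant /n/, so [a] is inserted word-finally. /masegzuovbaaxon/ → masegzuovbaaxona.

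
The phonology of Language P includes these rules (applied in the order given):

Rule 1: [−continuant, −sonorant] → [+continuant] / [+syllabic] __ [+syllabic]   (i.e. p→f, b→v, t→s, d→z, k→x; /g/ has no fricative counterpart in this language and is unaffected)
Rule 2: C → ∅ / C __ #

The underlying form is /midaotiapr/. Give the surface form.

mizaosiap

Rule 1 (intervocalic spirantization): /d/ is a stop between vowels /i/ and /a/, so it spirantizes to the fricative [z]. /t/ is a stop between vowels /o/ and /i/, so it spirantizes to the fricative [s]. /midaotiapr/ → mizaosiapr.
Rule 2 (final cluster simplification): /r/ is the second consonant of a word-final cluster /pr/, so it deletes. /mizaosiapr/ → mizaosiap.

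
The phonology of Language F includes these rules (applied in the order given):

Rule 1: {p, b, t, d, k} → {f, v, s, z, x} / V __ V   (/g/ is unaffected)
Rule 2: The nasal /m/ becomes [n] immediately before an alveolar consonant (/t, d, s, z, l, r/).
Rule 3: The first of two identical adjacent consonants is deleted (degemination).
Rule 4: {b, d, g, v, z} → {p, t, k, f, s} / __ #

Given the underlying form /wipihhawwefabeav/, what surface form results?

Rule 1 (intervocalic spirantization): /p/ is a stop between vowels /i/ and /i/, so it spirantizes to the fricative [f]. /b/ is a stop between vowels /a/ and /e/, so it spirantizes to the fricative [v]. /wipihhawwefabeav/ → wifihhawwefaveav.
Rule 2 (nasal place assimilation): no segment meets the environment; /wifihhawwefaveav/ is unchanged.
Rule 3 (degemination): /hh/ is a geminate; the first /h/ deletes. /ww/ is a geminate; the first /w/ deletes. /wifihhawwefaveav/ → wifihawefaveav.
Rule 4 (final devoicing): /v/ is a voiced obstruent in word-final position, so it devoices to [f]. /wifihawefaveav/ → wifihawefaveaf.

wifihawefaveaf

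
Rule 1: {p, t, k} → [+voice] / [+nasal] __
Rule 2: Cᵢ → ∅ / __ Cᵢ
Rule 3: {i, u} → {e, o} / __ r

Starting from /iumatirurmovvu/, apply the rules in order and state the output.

iumaterormovu

Rule 1 (post-nasal voicing): no segment meets the environment; /iumatirurmovvu/ is unchanged.
Rule 2 (degemination): /vv/ is a geminate; the first /v/ deletes. /iumatirurmovvu/ → iumatirurmovu.
Rule 3 (pre-rhotic lowering): /i/ is a high vowel immediately before /r/, so it lowers to [e]. /u/ is a high vowel immediately before /r/, so it lowers to [o]. /iumatirurmovu/ → iumaterormovu.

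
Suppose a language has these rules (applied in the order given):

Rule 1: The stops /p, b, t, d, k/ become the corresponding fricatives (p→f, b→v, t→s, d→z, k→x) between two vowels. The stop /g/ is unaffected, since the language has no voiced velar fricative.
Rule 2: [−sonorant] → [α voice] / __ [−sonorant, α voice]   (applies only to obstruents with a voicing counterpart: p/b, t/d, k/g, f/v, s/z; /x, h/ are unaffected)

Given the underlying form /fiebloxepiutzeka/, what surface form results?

fiebloxefiudzexa

Rule 1 (intervocalic spirantization): /p/ is a stop between vowels /e/ and /i/, so it spirantizes to the fricative [f]. /k/ is a stop between vowels /e/ and /a/, so it spirantizes to the fricative [x]. /fiebloxepiutzeka/ → fiebloxefiutzexa.
Rule 2 (regressive voicing assimilation): /t/ precedes the voiced obstruent /z/, so it voices to [d] by assimilation. /fiebloxefiutzexa/ → fiebloxefiudzexa.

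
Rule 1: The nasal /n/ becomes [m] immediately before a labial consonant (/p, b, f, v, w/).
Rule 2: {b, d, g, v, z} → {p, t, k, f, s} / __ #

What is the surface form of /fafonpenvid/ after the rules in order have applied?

Rule 1 (nasal place assimilation): /n/ precedes the labial consonant /p/, so it assimilates in place to [m]. /n/ precedes the labial consonant /v/, so it assimilates in place to [m]. /fafonpenvid/ → fafompemvid.
Rule 2 (final devoicing): /d/ is a voiced obstruent in word-final position, so it devoices to [t]. /fafompemvid/ → fafompemvit.

fafompemvit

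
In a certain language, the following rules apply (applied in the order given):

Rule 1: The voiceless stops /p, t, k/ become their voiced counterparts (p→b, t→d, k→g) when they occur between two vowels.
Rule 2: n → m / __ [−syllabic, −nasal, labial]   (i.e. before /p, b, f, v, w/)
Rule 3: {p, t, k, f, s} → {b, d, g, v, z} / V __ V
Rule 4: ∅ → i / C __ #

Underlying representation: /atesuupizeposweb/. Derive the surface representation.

Rule 1 (intervocalic voicing): /t/ is a voiceless stop between vowels /a/ and /e/, so it voices to [d]. /p/ is a voiceless stop between vowels /u/ and /i/, so it voices to [b]. /p/ is a voiceless stop between vowels /e/ and /o/, so it voices to [b]. /atesuupizeposweb/ → adesuubizebosweb.
Rule 2 (nasal place assimilation): no segment meets the environment; /adesuubizebosweb/ is unchanged.
Rule 3 (intervocalic voicing): /s/ is a voiceless obstruent between vowels /e/ and /u/, so it voices to [z]. /adesuubizebosweb/ → adezuubizebosweb.
Rule 4 (final i-epenthesis): the form ends in the consonant /b/, so [i] is inserted word-finally. /adezuubizebosweb/ → adezuubizeboswebi.

adezuubizeboswebi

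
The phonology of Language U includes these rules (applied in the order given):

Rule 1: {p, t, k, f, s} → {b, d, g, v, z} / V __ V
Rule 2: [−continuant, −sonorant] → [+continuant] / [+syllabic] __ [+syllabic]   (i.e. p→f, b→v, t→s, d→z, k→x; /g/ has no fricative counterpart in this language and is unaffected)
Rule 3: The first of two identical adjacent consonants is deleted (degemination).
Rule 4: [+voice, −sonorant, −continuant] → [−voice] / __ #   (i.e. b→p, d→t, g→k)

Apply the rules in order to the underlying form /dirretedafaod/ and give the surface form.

direzezavaot

Rule 1 (intervocalic voicing): /t/ is a voiceless obstruent between vowels /e/ and /e/, so it voices to [d]. /f/ is a voiceless obstruent between vowels /a/ and /a/, so it voices to [v]. /dirretedafaod/ → dirrededavaod.
Rule 2 (intervocalic spirantization): /d/ is a stop between vowels /e/ and /e/, so it spirantizes to the fricative [z]. /d/ is a stop between vowels /e/ and /a/, so it spirantizes to the fricative [z]. /dirrededavaod/ → dirrezezavaod.
Rule 3 (degemination): /rr/ is a geminate; the first /r/ deletes. /dirrezezavaod/ → direzezavaod.
Rule 4 (final devoicing): /d/ is a voiced stop in word-final position, so it devoices to [t]. /direzezavaod/ → direzezavaot.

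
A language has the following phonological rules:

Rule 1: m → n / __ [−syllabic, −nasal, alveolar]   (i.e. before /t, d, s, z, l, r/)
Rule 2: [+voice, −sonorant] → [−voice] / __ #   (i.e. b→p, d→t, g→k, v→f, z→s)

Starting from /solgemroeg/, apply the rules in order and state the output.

Rule 1 (nasal place assimilation): /m/ precedes the alveolar consonant /r/, so it assimilates in place to [n]. /solgemroeg/ → solgenroeg.
Rule 2 (final devoicing): /g/ is a voiced obstruent in word-final position, so it devoices to [k]. /solgenroeg/ → solgenroek.

solgenroek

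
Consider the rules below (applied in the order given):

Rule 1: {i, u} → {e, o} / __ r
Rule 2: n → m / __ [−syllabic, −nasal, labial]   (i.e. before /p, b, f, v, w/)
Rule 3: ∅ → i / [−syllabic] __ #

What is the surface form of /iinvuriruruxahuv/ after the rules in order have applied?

Rule 1 (pre-rhotic lowering): /u/ is a high vowel immediately before /r/, so it lowers to [o]. /i/ is a high vowel immediately before /r/, so it lowers to [e]. /u/ is a high vowel immediately before /r/, so it lowers to [o]. /iinvuriruruxahuv/ → iinvoreroruxahuv.
Rule 2 (nasal place assimilation): /n/ precedes the labial consonant /v/, so it assimilates in place to [m]. /iinvoreroruxahuv/ → iimvoreroruxahuv.
Rule 3 (final i-epenthesis): the form ends in the consonant /v/, so [i] is inserted word-finally. /iimvoreroruxahuv/ → iimvoreroruxahuvi.

iimvoreroruxahuvi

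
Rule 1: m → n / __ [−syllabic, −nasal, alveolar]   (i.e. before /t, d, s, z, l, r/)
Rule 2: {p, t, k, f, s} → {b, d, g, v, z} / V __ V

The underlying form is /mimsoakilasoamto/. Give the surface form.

Rule 1 (nasal place assimilation): /m/ precedes the alveolar consonant /s/, so it assimilates in place to [n]. /m/ precedes the alveolar consonant /t/, so it assimilates in place to [n]. /mimsoakilasoamto/ → minsoakilasoanto.
Rule 2 (intervocalic voicing): /k/ is a voiceless obstruent between vowels /a/ and /i/, so it voices to [g]. /s/ is a voiceless obstruent between vowels /a/ and /o/, so it voices to [z]. /minsoakilasoanto/ → minsoagilazoanto.

minsoagilazoanto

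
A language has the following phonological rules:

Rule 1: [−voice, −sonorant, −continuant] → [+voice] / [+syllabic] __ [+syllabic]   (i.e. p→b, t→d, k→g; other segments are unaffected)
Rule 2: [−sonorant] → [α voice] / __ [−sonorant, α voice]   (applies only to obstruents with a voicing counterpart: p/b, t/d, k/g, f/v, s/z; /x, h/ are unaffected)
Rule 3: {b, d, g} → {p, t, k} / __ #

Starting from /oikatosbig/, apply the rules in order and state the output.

oigadozbik

Rule 1 (intervocalic voicing): /k/ is a voiceless stop between vowels /i/ and /a/, so it voices to [g]. /t/ is a voiceless stop between vowels /a/ and /o/, so it voices to [d]. /oikatosbig/ → oigadosbig.
Rule 2 (regressive voicing assimilation): /s/ precedes the voiced obstruent /b/, so it voices to [z] by assimilation. /oigadosbig/ → oigadozbig.
Rule 3 (final devoicing): /g/ is a voiced stop in word-final position, so it devoices to [k]. /oigadozbig/ → oigadozbik.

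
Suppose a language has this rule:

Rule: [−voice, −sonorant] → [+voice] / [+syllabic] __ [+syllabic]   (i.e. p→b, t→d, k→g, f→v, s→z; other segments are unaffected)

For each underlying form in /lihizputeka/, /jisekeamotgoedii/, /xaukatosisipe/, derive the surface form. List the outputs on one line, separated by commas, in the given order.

/lihizputeka/: /t/ is a voiceless obstruent between vowels /u/ and /e/, so it voices to [d]. /k/ is a voiceless obstruent between vowels /e/ and /a/, so it voices to [g]. → [lihizpudega].
/jisekeamotgoedii/: /s/ is a voiceless obstruent between vowels /i/ and /e/, so it voices to [z]. /k/ is a voiceless obstruent between vowels /e/ and /e/, so it voices to [g]. → [jizegeamotgoedii].
/xaukatosisipe/: /k/ is a voiceless obstruent between vowels /u/ and /a/, so it voices to [g]. /t/ is a voiceless obstruent between vowels /a/ and /o/, so it voices to [d]. /s/ is a voiceless obstruent between vowels /o/ and /i/, so it voices to [z]. /s/ is a voiceless obstruent between vowels /i/ and /i/, so it voices to [z]. /p/ is a voiceless obstruent between vowels /i/ and /e/, so it voices to [b]. → [xaugadozizibe].

lihizpudega, jizegeamotgoedii, xaugadozizibe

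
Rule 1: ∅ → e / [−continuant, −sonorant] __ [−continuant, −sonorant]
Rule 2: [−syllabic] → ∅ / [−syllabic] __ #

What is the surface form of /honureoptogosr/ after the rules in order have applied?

Rule 1 (stop-cluster e-epenthesis): /p/ and /t/ form a stop–stop cluster, so [e] is inserted between them. /honureoptogosr/ → honureopetogosr.
Rule 2 (final cluster simplification): /r/ is the second consonant of a word-final cluster /sr/, so it deletes. /honureopetogosr/ → honureopetogos.

honureopetogos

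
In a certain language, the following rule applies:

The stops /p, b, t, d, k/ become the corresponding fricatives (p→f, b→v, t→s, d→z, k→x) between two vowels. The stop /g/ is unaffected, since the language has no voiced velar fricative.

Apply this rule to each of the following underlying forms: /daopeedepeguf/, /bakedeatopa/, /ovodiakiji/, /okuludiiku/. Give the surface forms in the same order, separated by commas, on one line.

daofeezefeguf, baxezeasofa, ovoziaxiji, oxuluziixu

/daopeedepeguf/: /p/ is a stop between vowels /o/ and /e/, so it spirantizes to the fricative [f]. /d/ is a stop between vowels /e/ and /e/, so it spirantizes to the fricative [z]. /p/ is a stop between vowels /e/ and /e/, so it spirantizes to the fricative [f]. → [daofeezefeguf].
/bakedeatopa/: /k/ is a stop between vowels /a/ and /e/, so it spirantizes to the fricative [x]. /d/ is a stop between vowels /e/ and /e/, so it spirantizes to the fricative [z]. /t/ is a stop between vowels /a/ and /o/, so it spirantizes to the fricative [s]. /p/ is a stop between vowels /o/ and /a/, so it spirantizes to the fricative [f]. → [baxezeasofa].
/ovodiakiji/: /d/ is a stop between vowels /o/ and /i/, so it spirantizes to the fricative [z]. /k/ is a stop between vowels /a/ and /i/, so it spirantizes to the fricative [x]. → [ovoziaxiji].
/okuludiiku/: /k/ is a stop between vowels /o/ and /u/, so it spirantizes to the fricative [x]. /d/ is a stop between vowels /u/ and /i/, so it spirantizes to the fricative [z]. /k/ is a stop between vowels /i/ and /u/, so it spirantizes to the fricative [x]. → [oxuluziixu].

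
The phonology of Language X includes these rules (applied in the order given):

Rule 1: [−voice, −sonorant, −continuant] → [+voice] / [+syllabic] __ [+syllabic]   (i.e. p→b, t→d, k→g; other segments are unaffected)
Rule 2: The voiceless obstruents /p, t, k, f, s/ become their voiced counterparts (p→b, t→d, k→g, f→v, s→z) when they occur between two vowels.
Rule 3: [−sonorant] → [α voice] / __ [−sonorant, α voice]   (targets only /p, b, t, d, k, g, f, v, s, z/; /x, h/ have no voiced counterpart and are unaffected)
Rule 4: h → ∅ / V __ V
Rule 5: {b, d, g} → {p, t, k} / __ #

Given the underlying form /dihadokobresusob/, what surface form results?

Rule 1 (intervocalic voicing): /k/ is a voiceless stop between vowels /o/ and /o/, so it voices to [g]. /dihadokobresusob/ → dihadogobresusob.
Rule 2 (intervocalic voicing): /s/ is a voiceless obstruent between vowels /e/ and /u/, so it voices to [z]. /s/ is a voiceless obstruent between vowels /u/ and /o/, so it voices to [z]. /dihadogobresusob/ → dihadogobrezuzob.
Rule 3 (regressive voicing assimilation): no segment meets the environment; /dihadogobrezuzob/ is unchanged.
Rule 4 (intervocalic h-deletion): /h/ occurs between vowels /i/ and /a/, so it deletes. /dihadogobrezuzob/ → diadogobrezuzob.
Rule 5 (final devoicing): /b/ is a voiced stop in word-final position, so it devoices to [p]. /diadogobrezuzob/ → diadogobrezuzop.

diadogobrezuzop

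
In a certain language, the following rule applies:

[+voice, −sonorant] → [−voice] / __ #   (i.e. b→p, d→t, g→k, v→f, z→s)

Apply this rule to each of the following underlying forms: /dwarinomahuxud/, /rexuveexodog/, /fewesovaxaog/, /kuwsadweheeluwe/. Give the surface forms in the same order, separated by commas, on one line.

/dwarinomahuxud/: /d/ is a voiced obstruent in word-final position, so it devoices to [t]. → [dwarinomahuxut].
/rexuveexodog/: /g/ is a voiced obstruent in word-final position, so it devoices to [k]. → [rexuveexodok].
/fewesovaxaog/: /g/ is a voiced obstruent in word-final position, so it devoices to [k]. → [fewesovaxaok].
/kuwsadweheeluwe/: the rule's environment is not met; surfaces unchanged as [kuwsadweheeluwe].

dwarinomahuxut, rexuveexodok, fewesovaxaok, kuwsadweheeluwe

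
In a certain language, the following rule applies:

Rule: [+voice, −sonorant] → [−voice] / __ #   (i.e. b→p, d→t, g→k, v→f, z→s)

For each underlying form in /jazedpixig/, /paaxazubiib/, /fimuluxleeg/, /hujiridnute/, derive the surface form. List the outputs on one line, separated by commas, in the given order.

/jazedpixig/: /g/ is a voiced obstruent in word-final position, so it devoices to [k]. → [jazedpixik].
/paaxazubiib/: /b/ is a voiced obstruent in word-final position, so it devoices to [p]. → [paaxazubiip].
/fimuluxleeg/: /g/ is a voiced obstruent in word-final position, so it devoices to [k]. → [fimuluxleek].
/hujiridnute/: the rule's environment is not met; surfaces unchanged as [hujiridnute].

jazedpixik, paaxazubiip, fimuluxleek, hujiridnute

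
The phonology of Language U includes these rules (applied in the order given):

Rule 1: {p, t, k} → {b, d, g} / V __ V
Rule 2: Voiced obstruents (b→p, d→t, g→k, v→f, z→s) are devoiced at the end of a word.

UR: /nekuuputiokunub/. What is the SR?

Rule 1 (intervocalic voicing): /k/ is a voiceless stop between vowels /e/ and /u/, so it voices to [g]. /p/ is a voiceless stop between vowels /u/ and /u/, so it voices to [b]. /t/ is a voiceless stop between vowels /u/ and /i/, so it voices to [d]. /k/ is a voiceless stop between vowels /o/ and /u/, so it voices to [g]. /nekuuputiokunub/ → neguubudiogunub.
Rule 2 (final devoicing): /b/ is a voiced obstruent in word-final position, so it devoices to [p]. /neguubudiogunub/ → neguubudiogunup.

neguubudiogunup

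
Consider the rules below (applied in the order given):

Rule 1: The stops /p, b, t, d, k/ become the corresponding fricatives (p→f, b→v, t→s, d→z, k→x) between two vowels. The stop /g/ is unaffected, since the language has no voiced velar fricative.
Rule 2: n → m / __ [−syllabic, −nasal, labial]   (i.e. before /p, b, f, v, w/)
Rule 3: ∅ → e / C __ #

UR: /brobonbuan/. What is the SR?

brovombuane

Rule 1 (intervocalic spirantization): /b/ is a stop between vowels /o/ and /o/, so it spirantizes to the fricative [v]. /brobonbuan/ → brovonbuan.
Rule 2 (nasal place assimilation): /n/ precedes the labial consonant /b/, so it assimilates in place to [m]. /brovonbuan/ → brovombuan.
Rule 3 (final e-epenthesis): the form ends in the consonant /n/, so [e] is inserted word-finally. /brovombuan/ → brovombuane.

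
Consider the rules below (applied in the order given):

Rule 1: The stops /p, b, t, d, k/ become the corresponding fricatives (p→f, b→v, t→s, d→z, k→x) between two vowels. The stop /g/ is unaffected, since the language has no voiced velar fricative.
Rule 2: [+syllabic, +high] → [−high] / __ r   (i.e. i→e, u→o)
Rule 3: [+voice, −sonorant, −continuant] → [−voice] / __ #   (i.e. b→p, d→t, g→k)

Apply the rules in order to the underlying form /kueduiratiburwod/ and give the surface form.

Rule 1 (intervocalic spirantization): /d/ is a stop between vowels /e/ and /u/, so it spirantizes to the fricative [z]. /t/ is a stop between vowels /a/ and /i/, so it spirantizes to the fricative [s]. /b/ is a stop between vowels /i/ and /u/, so it spirantizes to the fricative [v]. /kueduiratiburwod/ → kuezuirasivurwod.
Rule 2 (pre-rhotic lowering): /i/ is a high vowel immediately before /r/, so it lowers to [e]. /u/ is a high vowel immediately before /r/, so it lowers to [o]. /kuezuirasivurwod/ → kuezuerasivorwod.
Rule 3 (final devoicing): /d/ is a voiced stop in word-final position, so it devoices to [t]. /kuezuerasivorwod/ → kuezuerasivorwot.

kuezuerasivorwot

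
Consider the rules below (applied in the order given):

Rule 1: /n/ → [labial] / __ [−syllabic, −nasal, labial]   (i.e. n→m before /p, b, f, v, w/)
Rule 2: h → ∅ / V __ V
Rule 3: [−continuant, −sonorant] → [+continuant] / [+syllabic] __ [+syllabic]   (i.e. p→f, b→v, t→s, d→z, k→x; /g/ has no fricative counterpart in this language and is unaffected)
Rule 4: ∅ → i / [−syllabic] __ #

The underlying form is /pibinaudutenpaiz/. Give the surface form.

Rule 1 (nasal place assimilation): /n/ precedes the labial consonant /p/, so it assimilates in place to [m]. /pibinaudutenpaiz/ → pibinaudutempaiz.
Rule 2 (intervocalic h-deletion): no segment meets the environment; /pibinaudutempaiz/ is unchanged.
Rule 3 (intervocalic spirantization): /b/ is a stop between vowels /i/ and /i/, so it spirantizes to the fricative [v]. /d/ is a stop between vowels /u/ and /u/, so it spirantizes to the fricative [z]. /t/ is a stop between vowels /u/ and /e/, so it spirantizes to the fricative [s]. /pibinaudutempaiz/ → pivinauzusempaiz.
Rule 4 (final i-epenthesis): the form ends in the consonant /z/, so [i] is inserted word-finally. /pivinauzusempaiz/ → pivinauzusempaizi.

pivinauzusempaizi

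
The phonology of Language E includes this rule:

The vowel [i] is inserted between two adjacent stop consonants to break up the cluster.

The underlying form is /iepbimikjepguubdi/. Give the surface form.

/p/ and /b/ form a stop–stop cluster, so [i] is inserted between them.
/p/ and /g/ form a stop–stop cluster, so [i] is inserted between them.
/b/ and /d/ form a stop–stop cluster, so [i] is inserted between them.
Surface form: [iepibimikjepiguubidi].

iepibimikjepiguubidi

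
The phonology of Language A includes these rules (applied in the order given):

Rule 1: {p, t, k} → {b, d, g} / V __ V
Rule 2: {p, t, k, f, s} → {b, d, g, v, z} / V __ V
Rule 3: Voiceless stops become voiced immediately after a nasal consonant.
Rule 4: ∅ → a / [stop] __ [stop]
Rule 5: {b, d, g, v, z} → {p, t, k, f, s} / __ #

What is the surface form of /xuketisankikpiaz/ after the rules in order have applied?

xugedizangikapias

Rule 1 (intervocalic voicing): /k/ is a voiceless stop between vowels /u/ and /e/, so it voices to [g]. /t/ is a voiceless stop between vowels /e/ and /i/, so it voices to [d]. /xuketisankikpiaz/ → xugedisankikpiaz.
Rule 2 (intervocalic voicing): /s/ is a voiceless obstruent between vowels /i/ and /a/, so it voices to [z]. /xugedisankikpiaz/ → xugedizankikpiaz.
Rule 3 (post-nasal voicing): /k/ is a voiceless stop immediately after the nasal /n/, so it voices to [g]. /xugedizankikpiaz/ → xugedizangikpiaz.
Rule 4 (stop-cluster a-epenthesis): /k/ and /p/ form a stop–stop cluster, so [a] is inserted between them. /xugedizangikpiaz/ → xugedizangikapiaz.
Rule 5 (final devoicing): /z/ is a voiced obstruent in word-final position, so it devoices to [s]. /xugedizangikapiaz/ → xugedizangikapias.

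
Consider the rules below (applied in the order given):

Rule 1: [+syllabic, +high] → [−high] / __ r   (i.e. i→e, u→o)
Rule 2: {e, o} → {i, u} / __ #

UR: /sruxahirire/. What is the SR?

sruxahereri

Rule 1 (pre-rhotic lowering): /i/ is a high vowel immediately before /r/, so it lowers to [e]. /i/ is a high vowel immediately before /r/, so it lowers to [e]. /sruxahirire/ → sruxaherere.
Rule 2 (final vowel raising): /e/ is a mid vowel in word-final position, so it raises to [i]. /sruxaherere/ → sruxahereri.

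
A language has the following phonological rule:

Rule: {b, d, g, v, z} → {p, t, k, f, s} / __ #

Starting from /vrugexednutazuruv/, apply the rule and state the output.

/v/ is a voiced obstruent in word-final position, so it devoices to [f].
Surface form: [vrugexednutazuruf].

vrugexednutazuruf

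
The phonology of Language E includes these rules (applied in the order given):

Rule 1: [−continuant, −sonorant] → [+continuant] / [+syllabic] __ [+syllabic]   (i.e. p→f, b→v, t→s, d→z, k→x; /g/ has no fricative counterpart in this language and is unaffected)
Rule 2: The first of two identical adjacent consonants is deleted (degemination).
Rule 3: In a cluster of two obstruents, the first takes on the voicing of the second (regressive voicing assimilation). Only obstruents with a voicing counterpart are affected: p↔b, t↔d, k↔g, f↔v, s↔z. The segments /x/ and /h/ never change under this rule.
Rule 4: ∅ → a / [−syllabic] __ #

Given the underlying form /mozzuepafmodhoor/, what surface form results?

Rule 1 (intervocalic spirantization): /p/ is a stop between vowels /e/ and /a/, so it spirantizes to the fricative [f]. /mozzuepafmodhoor/ → mozzuefafmodhoor.
Rule 2 (degemination): /zz/ is a geminate; the first /z/ deletes. /mozzuefafmodhoor/ → mozuefafmodhoor.
Rule 3 (regressive voicing assimilation): /d/ precedes the voiceless obstruent /h/, so it devoices to [t] by assimilation. /mozuefafmodhoor/ → mozuefafmothoor.
Rule 4 (final a-epenthesis): the form ends in the consonant /r/, so [a] is inserted word-finally. /mozuefafmothoor/ → mozuefafmothoora.

mozuefafmothoora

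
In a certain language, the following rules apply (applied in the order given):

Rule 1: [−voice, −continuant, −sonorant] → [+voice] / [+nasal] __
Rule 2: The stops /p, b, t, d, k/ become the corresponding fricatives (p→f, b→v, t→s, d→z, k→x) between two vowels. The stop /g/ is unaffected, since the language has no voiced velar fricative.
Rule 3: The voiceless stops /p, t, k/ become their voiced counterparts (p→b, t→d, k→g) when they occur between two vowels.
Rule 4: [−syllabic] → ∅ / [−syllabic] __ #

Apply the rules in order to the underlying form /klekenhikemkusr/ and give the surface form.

klexenhixemgus

Rule 1 (post-nasal voicing): /k/ is a voiceless stop immediately after the nasal /m/, so it voices to [g]. /klekenhikemkusr/ → klekenhikemgusr.
Rule 2 (intervocalic spirantization): /k/ is a stop between vowels /e/ and /e/, so it spirantizes to the fricative [x]. /k/ is a stop between vowels /i/ and /e/, so it spirantizes to the fricative [x]. /klekenhikemgusr/ → klexenhixemgusr.
Rule 3 (intervocalic voicing): no segment meets the environment; /klexenhixemgusr/ is unchanged.
Rule 4 (final cluster simplification): /r/ is the second consonant of a word-final cluster /sr/, so it deletes. /klexenhixemgusr/ → klexenhixemgus.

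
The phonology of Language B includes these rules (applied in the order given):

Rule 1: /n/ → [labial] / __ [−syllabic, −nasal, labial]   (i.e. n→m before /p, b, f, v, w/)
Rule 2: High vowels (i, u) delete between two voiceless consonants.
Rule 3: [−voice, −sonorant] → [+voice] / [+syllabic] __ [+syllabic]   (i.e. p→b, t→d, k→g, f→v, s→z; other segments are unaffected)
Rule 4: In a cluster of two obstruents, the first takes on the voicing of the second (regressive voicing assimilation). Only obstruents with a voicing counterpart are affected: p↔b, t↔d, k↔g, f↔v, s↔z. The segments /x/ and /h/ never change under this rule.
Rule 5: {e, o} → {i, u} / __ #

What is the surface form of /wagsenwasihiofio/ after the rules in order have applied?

Rule 1 (nasal place assimilation): /n/ precedes the labial consonant /w/, so it assimilates in place to [m]. /wagsenwasihiofio/ → wagsemwasihiofio.
Rule 2 (high vowel syncope): /i/ is a high vowel flanked by voiceless consonants /s/ and /h/, so it deletes. /wagsemwasihiofio/ → wagsemwashiofio.
Rule 3 (intervocalic voicing): /f/ is a voiceless obstruent between vowels /o/ and /i/, so it voices to [v]. /wagsemwashiofio/ → wagsemwashiovio.
Rule 4 (regressive voicing assimilation): /g/ precedes the voiceless obstruent /s/, so it devoices to [k] by assimilation. /wagsemwashiovio/ → waksemwashiovio.
Rule 5 (final vowel raising): /o/ is a mid vowel in word-final position, so it raises to [u]. /waksemwashiovio/ → waksemwashioviu.

waksemwashioviu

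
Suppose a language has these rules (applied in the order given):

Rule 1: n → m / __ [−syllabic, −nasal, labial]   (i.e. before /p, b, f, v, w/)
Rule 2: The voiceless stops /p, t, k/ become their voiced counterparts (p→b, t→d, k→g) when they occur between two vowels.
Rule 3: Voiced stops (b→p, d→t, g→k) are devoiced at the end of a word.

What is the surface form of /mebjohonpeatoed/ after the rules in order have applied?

Rule 1 (nasal place assimilation): /n/ precedes the labial consonant /p/, so it assimilates in place to [m]. /mebjohonpeatoed/ → mebjohompeatoed.
Rule 2 (intervocalic voicing): /t/ is a voiceless stop between vowels /a/ and /o/, so it voices to [d]. /mebjohompeatoed/ → mebjohompeadoed.
Rule 3 (final devoicing): /d/ is a voiced stop in word-final position, so it devoices to [t]. /mebjohompeadoed/ → mebjohompeadoet.

mebjohompeadoet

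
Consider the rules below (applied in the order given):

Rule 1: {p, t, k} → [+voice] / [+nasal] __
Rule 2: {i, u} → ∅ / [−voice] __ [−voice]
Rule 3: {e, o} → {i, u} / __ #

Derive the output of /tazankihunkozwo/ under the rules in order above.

Rule 1 (post-nasal voicing): /k/ is a voiceless stop immediately after the nasal /n/, so it voices to [g]. /k/ is a voiceless stop immediately after the nasal /n/, so it voices to [g]. /tazankihunkozwo/ → tazangihungozwo.
Rule 2 (high vowel syncope): no segment meets the environment; /tazangihungozwo/ is unchanged.
Rule 3 (final vowel raising): /o/ is a mid vowel in word-final position, so it raises to [u]. /tazangihungozwo/ → tazangihungozwu.

tazangihungozwu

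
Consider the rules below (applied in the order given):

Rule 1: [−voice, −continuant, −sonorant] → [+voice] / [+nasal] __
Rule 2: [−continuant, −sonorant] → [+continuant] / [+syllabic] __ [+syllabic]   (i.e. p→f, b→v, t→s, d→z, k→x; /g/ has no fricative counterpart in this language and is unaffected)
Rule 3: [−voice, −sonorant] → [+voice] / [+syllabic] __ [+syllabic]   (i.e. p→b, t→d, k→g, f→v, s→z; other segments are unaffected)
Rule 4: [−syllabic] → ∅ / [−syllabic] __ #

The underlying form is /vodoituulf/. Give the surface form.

Rule 1 (post-nasal voicing): no segment meets the environment; /vodoituulf/ is unchanged.
Rule 2 (intervocalic spirantization): /d/ is a stop between vowels /o/ and /o/, so it spirantizes to the fricative [z]. /t/ is a stop between vowels /i/ and /u/, so it spirantizes to the fricative [s]. /vodoituulf/ → vozoisuulf.
Rule 3 (intervocalic voicing): /s/ is a voiceless obstruent between vowels /i/ and /u/, so it voices to [z]. /vozoisuulf/ → vozoizuulf.
Rule 4 (final cluster simplification): /f/ is the second consonant of a word-final cluster /lf/, so it deletes. /vozoizuulf/ → vozoizuul.

vozoizuul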